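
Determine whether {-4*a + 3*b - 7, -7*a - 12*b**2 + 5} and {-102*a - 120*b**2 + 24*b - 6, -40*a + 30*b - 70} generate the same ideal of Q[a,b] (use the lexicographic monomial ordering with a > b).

Yes, the ideals are equal.

For a fixed monomial order, each ideal has a unique reduced Gröbner basis; comparing bases decides equality.
Buchberger on the first generating set:
f_1 = -4*a + 3*b - 7, LT = a.
f_2 = -7*a - 12*b**2 + 5, LT = a.

S(f_1,f_2): lcm = a. S = -12/7*b**2 - 3/4*b + 69/28.
  leading term b**2: no divisor's leading term divides it; move -12/7*b**2 to the remainder.
  leading term b: no divisor's leading term divides it; move -3/4*b to the remainder.
  leading term 1: no divisor's leading term divides it; move 69/28 to the remainder.
  remainder -12/7*b**2 - 3/4*b + 69/28 ≠ 0; add g_3 = -12/7*b**2 - 3/4*b + 69/28 to the basis.

S(f_1,g_3): leading monomials are coprime, so the S-polynomial reduces to 0 (Buchberger's first criterion).
S(f_2,g_3): leading monomials are coprime, so the S-polynomial reduces to 0 (Buchberger's first criterion).
Every S-polynomial of the final basis reduces to 0, so we have a Gröbner basis.
Inter-reduce: drop elements whose leading term is divisible by another's, tail-reduce, and make monic.
Reduced Gröbner basis: {a - 3/4*b + 7/4, b**2 + 7/16*b - 23/16}.

Buchberger on the second generating set:
h_1 = -102*a - 120*b**2 + 24*b - 6, LT = a.
h_2 = -40*a + 30*b - 70, LT = a.

S(h_1,h_2): lcm = a. S = 20/17*b**2 + 35/68*b - 115/68.
  leading term b**2: no divisor's leading term divides it; move 20/17*b**2 to the remainder.
  leading term b: no divisor's leading term divides it; move 35/68*b to the remainder.
  leading term 1: no divisor's leading term divides it; move -115/68 to the remainder.
  remainder 20/17*b**2 + 35/68*b - 115/68 ≠ 0; add k_3 = 20/17*b**2 + 35/68*b - 115/68 to the basis.

S(h_1,k_3): leading monomials are coprime, so the S-polynomial reduces to 0 (Buchberger's first criterion).
S(h_2,k_3): leading monomials are coprime, so the S-polynomial reduces to 0 (Buchberger's first criterion).
Every S-polynomial of the final basis reduces to 0, so we have a Gröbner basis.
Inter-reduce: drop elements whose leading term is divisible by another's, tail-reduce, and make monic.
Reduced Gröbner basis: {a - 3/4*b + 7/4, b**2 + 7/16*b - 23/16}.

Same reduced basis, so the two generating sets span the same ideal.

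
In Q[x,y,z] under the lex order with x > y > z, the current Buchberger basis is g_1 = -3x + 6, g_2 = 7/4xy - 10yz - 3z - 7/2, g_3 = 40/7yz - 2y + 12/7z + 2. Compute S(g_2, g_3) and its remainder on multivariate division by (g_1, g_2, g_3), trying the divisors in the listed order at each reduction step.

S(g_2, g_3) = 7/20xy - 3/10xz - 7/20x - 40/7yz^2 - 12/7z^2 - 2z; remainder on division = 0.

lcm(LM(g_2), LM(g_3)) = xyz.
S = (lcm/LT(g_2))·g_2 − (lcm/LT(g_3))·g_3 = 7/20xy - 3/10xz - 7/20x - 40/7yz^2 - 12/7z^2 - 2z.
Reduce S modulo (g_1, g_2, g_3) in that order:
  leading term xy: subtract (-7/60y)·g_1 from 7/20xy - 3/10xz - 7/20x - 40/7yz^2 - 12/7z^2 - 2z → -3/10xz - 7/20x - 40/7yz^2 + 7/10y - 12/7z^2 - 2z
  leading term xz: subtract (1/10z)·g_1 from -3/10xz - 7/20x - 40/7yz^2 + 7/10y - 12/7z^2 - 2z → -7/20x - 40/7yz^2 + 7/10y - 12/7z^2 - 13/5z
  leading term x: subtract (7/60)·g_1 from -7/20x - 40/7yz^2 + 7/10y - 12/7z^2 - 13/5z → -40/7yz^2 + 7/10y - 12/7z^2 - 13/5z - 7/10
  leading term yz^2: subtract (-z)·g_3 from -40/7yz^2 + 7/10y - 12/7z^2 - 13/5z - 7/10 → -2yz + 7/10y - 3/5z - 7/10
  leading term yz: subtract (-7/20)·g_3 from -2yz + 7/10y - 3/5z - 7/10 → 0
The remainder is 0, so this S-polynomial contributes no new basis element.
This is the inner loop of Buchberger's algorithm — each nonzero remainder becomes a new basis element.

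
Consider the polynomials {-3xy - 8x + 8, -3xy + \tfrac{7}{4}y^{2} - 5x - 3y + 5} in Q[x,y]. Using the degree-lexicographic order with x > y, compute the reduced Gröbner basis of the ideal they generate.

G = {x^{2} + \tfrac{157}{27}x + \tfrac{14}{9}y - \tfrac{184}{27}, xy + \tfrac{8}{3}x - \tfrac{8}{3}, y^{2} + \tfrac{12}{7}x - \tfrac{12}{7}y - \tfrac{12}{7}}

f_1 = -3xy - 8x + 8, LT = xy.
f_2 = -3xy + \tfrac{7}{4}y^{2} - 5x - 3y + 5, LT = xy.

S(f_1,f_2): lcm = xy. S = \tfrac{7}{12}y^{2} + x - y - 1.
  leading term y^{2}: no divisor's leading term divides it; move \tfrac{7}{12}y^{2} to the remainder.
  leading term x: no divisor's leading term divides it; move x to the remainder.
  leading term y: no divisor's leading term divides it; move -y to the remainder.
  leading term 1: no divisor's leading term divides it; move -1 to the remainder.
  remainder \tfrac{7}{12}y^{2} + x - y - 1 ≠ 0; add g_3 = \tfrac{7}{12}y^{2} + x - y - 1 to the basis.

S(f_1,g_3): lcm = xy^{2}. S = -\tfrac{12}{7}x^{2} + \tfrac{92}{21}xy + \tfrac{12}{7}x - \tfrac{8}{3}y.
  leading term x^{2}: no divisor's leading term divides it; move -\tfrac{12}{7}x^{2} to the remainder.
  leading term xy: subtract (-\tfrac{92}{63})·f_1 from \tfrac{92}{21}xy + \tfrac{12}{7}x - \tfrac{8}{3}y → -\tfrac{628}{63}x - \tfrac{8}{3}y + \tfrac{736}{63}
  leading term x: no divisor's leading term divides it; move -\tfrac{628}{63}x to the remainder.
  leading term y: no divisor's leading term divides it; move -\tfrac{8}{3}y to the remainder.
  leading term 1: no divisor's leading term divides it; move \tfrac{736}{63} to the remainder.
  remainder -\tfrac{12}{7}x^{2} - \tfrac{628}{63}x - \tfrac{8}{3}y + \tfrac{736}{63} ≠ 0; add g_4 = -\tfrac{12}{7}x^{2} - \tfrac{628}{63}x - \tfrac{8}{3}y + \tfrac{736}{63} to the basis.

The other S-polynomials (S(f_2,g_3), S(f_1,g_4), S(f_2,g_4), S(g_3,g_4)) all reduce to 0 modulo the current basis, so we have a Gröbner basis.
Inter-reduce: drop elements whose leading term is divisible by another's, tail-reduce, and make monic.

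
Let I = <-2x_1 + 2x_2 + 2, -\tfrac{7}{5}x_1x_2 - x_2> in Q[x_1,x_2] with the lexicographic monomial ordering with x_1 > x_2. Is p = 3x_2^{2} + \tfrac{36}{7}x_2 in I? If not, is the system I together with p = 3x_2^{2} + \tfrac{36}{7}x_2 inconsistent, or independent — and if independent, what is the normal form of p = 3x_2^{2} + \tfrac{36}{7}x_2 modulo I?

3x_2^{2} + \tfrac{36}{7}x_2 lies in I (it reduces to 0).

First compute the reduced Gröbner basis of I by Buchberger's algorithm.
f_1 = -2x_1 + 2x_2 + 2, LT = x_1.
f_2 = -\tfrac{7}{5}x_1x_2 - x_2, LT = x_1x_2.

S(f_1,f_2): lcm = x_1x_2. S = -x_2^{2} - \tfrac{12}{7}x_2.
  leading term x_2^{2}: no divisor's leading term divides it; move -x_2^{2} to the remainder.
  leading term x_2: no divisor's leading term divides it; move -\tfrac{12}{7}x_2 to the remainder.
  remainder -x_2^{2} - \tfrac{12}{7}x_2 ≠ 0; add h_3 = -x_2^{2} - \tfrac{12}{7}x_2 to the basis.

The other S-polynomials (S(f_1,h_3), S(f_2,h_3)) all reduce to 0 modulo the current basis, so we have a Gröbner basis.
Inter-reduce: drop elements whose leading term is divisible by another's, tail-reduce, and make monic.
Reduced Gröbner basis: {x_1 - x_2 - 1, x_2^{2} + \tfrac{12}{7}x_2}.
Label its elements g_1 = x_1 - x_2 - 1, g_2 = x_2^{2} + \tfrac{12}{7}x_2.

Reduce p = 3x_2^{2} + \tfrac{36}{7}x_2 modulo G:
  leading term x_2^{2}: subtract (3)·g_2 from 3x_2^{2} + \tfrac{36}{7}x_2 → 0
  normal form = 0.
Since the normal form is 0, p ∈ I.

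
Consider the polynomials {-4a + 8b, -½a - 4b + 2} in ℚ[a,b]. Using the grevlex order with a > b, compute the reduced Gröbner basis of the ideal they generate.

G = {a - ⅘, b - ⅖}

f_1 = -4a + 8b, LT = a.
f_2 = -½a - 4b + 2, LT = a.

S(f_1,f_2): lcm = a. S = -10b + 4.
  reduce S modulo (f_1, f_2):
  remainder -10b + 4 ≠ 0; add g_3 = -10b + 4 to the basis.

The other S-polynomials (S(f_1,g_3), S(f_2,g_3)) all reduce to 0 modulo the current basis, so we have a Gröbner basis.
Inter-reduce: drop elements whose leading term is divisible by another's, tail-reduce, and make monic.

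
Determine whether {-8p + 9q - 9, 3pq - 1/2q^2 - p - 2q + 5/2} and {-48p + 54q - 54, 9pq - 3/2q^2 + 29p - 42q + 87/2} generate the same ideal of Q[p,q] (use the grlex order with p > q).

Yes, the ideals are equal.

Two ideals are equal iff their reduced Gröbner bases coincide (the reduced basis is unique for a fixed ordering).
Buchberger on the first generating set:
f_1 = -8p + 9q - 9, LT = p.
f_2 = 3pq - 1/2q^2 - p - 2q + 5/2, LT = pq.

S(f_1,f_2): lcm = pq. S = -23/24q^2 + 1/3p + 43/24q - 5/6.
  leading term q^2: no divisor's leading term divides it; move -23/24q^2 to the remainder.
  leading term p: subtract (-1/24)·f_1 from 1/3p + 43/24q - 5/6 → 13/6q - 29/24
  leading term q: no divisor's leading term divides it; move 13/6q to the remainder.
  leading term 1: no divisor's leading term divides it; move -29/24 to the remainder.
  remainder -23/24q^2 + 13/6q - 29/24 ≠ 0; add g_3 = -23/24q^2 + 13/6q - 29/24 to the basis.

S(f_1,g_3): leading monomials are coprime, so the S-polynomial reduces to 0 (Buchberger's first criterion).
S(f_2,g_3): lcm = pq^2. S = -1/6q^3 + 133/69pq - 2/3q^2 - 29/23p + 5/6q.
  leading term q^3: subtract (4/23q)·g_3 from -1/6q^3 + 133/69pq - 2/3q^2 - 29/23p + 5/6q → 133/69pq - 24/23q^2 - 29/23p + 24/23q
  leading term pq: subtract (-133/552q)·f_1 from 133/69pq - 24/23q^2 - 29/23p + 24/23q → 9/8q^2 - 29/23p - 9/8q
  leading term q^2: subtract (-27/23)·g_3 from 9/8q^2 - 29/23p - 9/8q → -29/23p + 261/184q - 261/184
  leading term p: subtract (29/184)·f_1 from -29/23p + 261/184q - 261/184 → 0
  remainder 0.

Every S-polynomial of the final basis reduces to 0, so we have a Gröbner basis.
Inter-reduce: drop elements whose leading term is divisible by another's, tail-reduce, and make monic.
Reduced Gröbner basis: {q^2 - 52/23q + 29/23, p - 9/8q + 9/8}.

Buchberger on the second generating set:
h_1 = -48p + 54q - 54, LT = p.
h_2 = 9pq - 3/2q^2 + 29p - 42q + 87/2, LT = pq.

S(h_1,h_2): lcm = pq. S = -23/24q^2 - 29/9p + 139/24q - 29/6.
  leading term q^2: no divisor's leading term divides it; move -23/24q^2 to the remainder.
  leading term p: subtract (29/432)·h_1 from -29/9p + 139/24q - 29/6 → 13/6q - 29/24
  leading term q: no divisor's leading term divides it; move 13/6q to the remainder.
  leading term 1: no divisor's leading term divides it; move -29/24 to the remainder.
  remainder -23/24q^2 + 13/6q - 29/24 ≠ 0; add k_3 = -23/24q^2 + 13/6q - 29/24 to the basis.

S(h_1,k_3): leading monomials are coprime, so the S-polynomial reduces to 0 (Buchberger's first criterion).
S(h_2,k_3): lcm = pq^2. S = -1/6q^3 + 1135/207pq - 14/3q^2 - 29/23p + 29/6q.
  leading term q^3: subtract (4/23q)·k_3 from -1/6q^3 + 1135/207pq - 14/3q^2 - 29/23p + 29/6q → 1135/207pq - 116/23q^2 - 29/23p + 116/23q
  leading term pq: subtract (-1135/9936q)·h_1 from 1135/207pq - 116/23q^2 - 29/23p + 116/23q → 9/8q^2 - 29/23p - 9/8q
  leading term q^2: subtract (-27/23)·k_3 from 9/8q^2 - 29/23p - 9/8q → -29/23p + 261/184q - 261/184
  leading term p: subtract (29/1104)·h_1 from -29/23p + 261/184q - 261/184 → 0
  remainder 0.

Every S-polynomial of the final basis reduces to 0, so we have a Gröbner basis.
Inter-reduce: drop elements whose leading term is divisible by another's, tail-reduce, and make monic.
Reduced Gröbner basis: {q^2 - 52/23q + 29/23, p - 9/8q + 9/8}.

These coincide, so the ideals are equal.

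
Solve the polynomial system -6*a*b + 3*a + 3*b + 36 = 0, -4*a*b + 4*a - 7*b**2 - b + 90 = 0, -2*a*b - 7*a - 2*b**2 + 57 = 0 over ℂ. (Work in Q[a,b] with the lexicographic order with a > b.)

Compute a lex Gröbner basis by Buchberger's algorithm.
f_1 = -6*a*b + 3*a + 3*b + 36, LT = a*b.
f_2 = -4*a*b + 4*a - 7*b**2 - b + 90, LT = a*b.
f_3 = -2*a*b - 7*a - 2*b**2 + 57, LT = a*b.

S(f_1,f_2): lcm = a*b. S = 1/2*a - 7/4*b**2 - 3/4*b + 33/2.
  leading term a: no divisor's leading term divides it; move 1/2*a to the remainder.
  leading term b**2: no divisor's leading term divides it; move -7/4*b**2 to the remainder.
  leading term b: no divisor's leading term divides it; move -3/4*b to the remainder.
  leading term 1: no divisor's leading term divides it; move 33/2 to the remainder.
  remainder 1/2*a - 7/4*b**2 - 3/4*b + 33/2 ≠ 0; add h_4 = 1/2*a - 7/4*b**2 - 3/4*b + 33/2 to the basis.

S(f_1,f_3): lcm = a*b. S = -4*a - b**2 - 1/2*b + 45/2.
  leading term a: subtract (-8)·h_4 from -4*a - b**2 - 1/2*b + 45/2 → -15*b**2 - 13/2*b + 309/2
  leading term b**2: no divisor's leading term divides it; move -15*b**2 to the remainder.
  leading term b: no divisor's leading term divides it; move -13/2*b to the remainder.
  leading term 1: no divisor's leading term divides it; move 309/2 to the remainder.
  remainder -15*b**2 - 13/2*b + 309/2 ≠ 0; add h_5 = -15*b**2 - 13/2*b + 309/2 to the basis.

S(f_1,h_4): lcm = a*b. S = -1/2*a + 7/2*b**3 + 3/2*b**2 - 67/2*b - 6.
  leading term a: subtract (-1)·h_4 from -1/2*a + 7/2*b**3 + 3/2*b**2 - 67/2*b - 6 → 7/2*b**3 - 1/4*b**2 - 137/4*b + 21/2
  leading term b**3: subtract (-7/30*b)·h_5 from 7/2*b**3 - 1/4*b**2 - 137/4*b + 21/2 → -53/30*b**2 + 9/5*b + 21/2
  leading term b**2: subtract (53/450)·h_5 from -53/30*b**2 + 9/5*b + 21/2 → 2309/900*b - 2309/300
  leading term b: no divisor's leading term divides it; move 2309/900*b to the remainder.
  leading term 1: no divisor's leading term divides it; move -2309/300 to the remainder.
  remainder 2309/900*b - 2309/300 ≠ 0; add h_6 = 2309/900*b - 2309/300 to the basis.

The other S-polynomials (S(f_2,f_3), S(f_2,h_4), S(f_3,h_4), S(f_1,h_5), S(f_2,h_5), S(f_3,h_5), S(h_4,h_5), S(f_1,h_6), S(f_2,h_6), S(f_3,h_6), S(h_4,h_6), S(h_5,h_6)) all reduce to 0 modulo the current basis, so we have a Gröbner basis.
Inter-reduce: drop elements whose leading term is divisible by another's, tail-reduce, and make monic.
Reduced Gröbner basis: {a - 3, b - 3}.

Since the basis is lex-ordered, b - 3 is univariate in b. Its roots are {3}. Back-substituting each root into the other basis elements fixes the other coordinates.
  b = 3: the earlier basis element becomes a - 3 = 0, giving a = 3 — point (3, 3).

{(3, 3)}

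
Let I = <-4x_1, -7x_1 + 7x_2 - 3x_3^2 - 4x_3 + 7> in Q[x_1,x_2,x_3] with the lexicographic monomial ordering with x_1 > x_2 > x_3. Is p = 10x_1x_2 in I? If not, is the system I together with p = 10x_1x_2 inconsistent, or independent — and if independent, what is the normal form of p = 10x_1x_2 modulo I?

10x_1x_2 lies in I (it reduces to 0).

First compute the reduced Gröbner basis of I by Buchberger's algorithm.
f_1 = -4x_1, LT = x_1.
f_2 = -7x_1 + 7x_2 - 3x_3^2 - 4x_3 + 7, LT = x_1.

S(f_1,f_2): lcm = x_1. S = x_2 - 3/7x_3^2 - 4/7x_3 + 1.
  leading term x_2: no divisor's leading term divides it; move x_2 to the remainder.
  leading term x_3^2: no divisor's leading term divides it; move -3/7x_3^2 to the remainder.
  leading term x_3: no divisor's leading term divides it; move -4/7x_3 to the remainder.
  leading term 1: no divisor's leading term divides it; move 1 to the remainder.
  remainder x_2 - 3/7x_3^2 - 4/7x_3 + 1 ≠ 0; add h_3 = x_2 - 3/7x_3^2 - 4/7x_3 + 1 to the basis.

The other S-polynomials (S(f_1,h_3), S(f_2,h_3)) all reduce to 0 modulo the current basis, so we have a Gröbner basis.
Inter-reduce: drop elements whose leading term is divisible by another's, tail-reduce, and make monic.
Reduced Gröbner basis: {x_1, x_2 - 3/7x_3^2 - 4/7x_3 + 1}.
Label its elements g_1 = x_1, g_2 = x_2 - 3/7x_3^2 - 4/7x_3 + 1.

Reduce p = 10x_1x_2 modulo G:
  leading term x_1x_2: subtract (10x_2)·g_1 from 10x_1x_2 → 0
  normal form = 0.
Since the normal form is 0, p ∈ I.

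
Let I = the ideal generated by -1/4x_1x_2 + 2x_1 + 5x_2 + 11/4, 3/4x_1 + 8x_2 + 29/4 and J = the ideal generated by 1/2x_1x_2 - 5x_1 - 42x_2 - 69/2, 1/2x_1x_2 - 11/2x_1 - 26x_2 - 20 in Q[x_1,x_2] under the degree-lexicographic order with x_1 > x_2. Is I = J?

No, the ideals differ.

Two ideals are equal iff their reduced Gröbner bases coincide (the reduced basis is unique for a fixed ordering).
Buchberger on the first generating set:
f_1 = -1/4x_1x_2 + 2x_1 + 5x_2 + 11/4, LT = x_1x_2.
f_2 = 3/4x_1 + 8x_2 + 29/4, LT = x_1.

S(f_1,f_2): lcm = x_1x_2. S = -32/3x_2^2 - 8x_1 - 89/3x_2 - 11.
  reduce S modulo (f_1, f_2):
  remainder -32/3x_2^2 + 167/3x_2 + 199/3 ≠ 0; add g_3 = -32/3x_2^2 + 167/3x_2 + 199/3 to the basis.

The other S-polynomials (S(f_1,g_3), S(f_2,g_3)) all reduce to 0 modulo the current basis, so we have a Gröbner basis.
Inter-reduce: drop elements whose leading term is divisible by another's, tail-reduce, and make monic.
Reduced Gröbner basis: {x_2^2 - 167/32x_2 - 199/32, x_1 + 32/3x_2 + 29/3}.

Buchberger on the second generating set:
h_1 = 1/2x_1x_2 - 5x_1 - 42x_2 - 69/2, LT = x_1x_2.
h_2 = 1/2x_1x_2 - 11/2x_1 - 26x_2 - 20, LT = x_1x_2.

S(h_1,h_2): lcm = x_1x_2. S = x_1 - 32x_2 - 29.
  reduce S modulo (h_1, h_2):
  remainder x_1 - 32x_2 - 29 ≠ 0; add k_3 = x_1 - 32x_2 - 29 to the basis.

S(h_1,k_3): lcm = x_1x_2. S = 32x_2^2 - 10x_1 - 55x_2 - 69.
  reduce S modulo (h_1, h_2, k_3):
  remainder 32x_2^2 - 375x_2 - 359 ≠ 0; add k_4 = 32x_2^2 - 375x_2 - 359 to the basis.

The other S-polynomials (S(h_2,k_3), S(h_1,k_4), S(h_2,k_4), S(k_3,k_4)) all reduce to 0 modulo the current basis, so we have a Gröbner basis.
Inter-reduce: drop elements whose leading term is divisible by another's, tail-reduce, and make monic.
Reduced Gröbner basis: {x_2^2 - 375/32x_2 - 359/32, x_1 - 32x_2 - 29}.

Since the reduced bases disagree, the two ideals are not the same.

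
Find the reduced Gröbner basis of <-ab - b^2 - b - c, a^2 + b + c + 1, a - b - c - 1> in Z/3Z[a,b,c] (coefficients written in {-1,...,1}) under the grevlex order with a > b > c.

This is the nonlinear analogue of row-reducing a linear system.

f_1 = -ab - b^2 - b - c, LT = ab.
f_2 = a^2 + b + c + 1, LT = a^2.
f_3 = a - b - c - 1, LT = a.

S(f_1,f_2): lcm = a^2b. S = ab^2 + ab - b^2 + ac - bc - b.
  leading term ab^2: subtract (-b)·f_1 from ab^2 + ab - b^2 + ac - bc - b → -b^3 + ab + b^2 + ac + bc - b
  leading term b^3: no divisor's leading term divides it; move -b^3 to the remainder.
  leading term ab: subtract (-1)·f_1 from ab + b^2 + ac + bc - b → ac + bc + b - c
  leading term ac: subtract (c)·f_3 from ac + bc + b - c → -bc + c^2 + b
  leading term bc: no divisor's leading term divides it; move -bc to the remainder.
  leading term c^2: no divisor's leading term divides it; move c^2 to the remainder.
  leading term b: no divisor's leading term divides it; move b to the remainder.
  remainder -b^3 - bc + c^2 + b ≠ 0; add g_4 = -b^3 - bc + c^2 + b to the basis.

S(f_1,f_3): lcm = ab. S = -b^2 + bc - b + c.
  leading term b^2: no divisor's leading term divides it; move -b^2 to the remainder.
  leading term bc: no divisor's leading term divides it; move bc to the remainder.
  leading term b: no divisor's leading term divides it; move -b to the remainder.
  leading term c: no divisor's leading term divides it; move c to the remainder.
  remainder -b^2 + bc - b + c ≠ 0; add g_5 = -b^2 + bc - b + c to the basis.

S(f_2,f_3): lcm = a^2. S = ab + ac + a + b + c + 1.
  leading term ab: subtract (-1)·f_1 from ab + ac + a + b + c + 1 → -b^2 + ac + a + 1
  leading term b^2: subtract (1)·g_5 from -b^2 + ac + a + 1 → ac - bc + a + b - c + 1
  leading term ac: subtract (c)·f_3 from ac - bc + a + b - c + 1 → c^2 + a + b + 1
  leading term c^2: no divisor's leading term divides it; move c^2 to the remainder.
  leading term a: subtract (1)·f_3 from a + b + 1 → -b + c - 1
  leading term b: no divisor's leading term divides it; move -b to the remainder.
  leading term c: no divisor's leading term divides it; move c to the remainder.
  leading term 1: no divisor's leading term divides it; move -1 to the remainder.
  remainder c^2 - b + c - 1 ≠ 0; add g_6 = c^2 - b + c - 1 to the basis.

S(f_1,g_4): lcm = ab^3. S = b^4 + b^3 - abc + b^2c + ac^2 + ab.
  leading term b^4: subtract (-b)·g_4 from b^4 + b^3 - abc + b^2c + ac^2 + ab → b^3 - abc + ac^2 + bc^2 + ab + b^2
  leading term b^3: subtract (-1)·g_4 from b^3 - abc + ac^2 + bc^2 + ab + b^2 → -abc + ac^2 + bc^2 + ab + b^2 - bc + c^2 + b
  leading term abc: subtract (c)·f_1 from -abc + ac^2 + bc^2 + ab + b^2 - bc + c^2 + b → b^2c + ac^2 + bc^2 + ab + b^2 - c^2 + b
  leading term b^2c: subtract (-c)·g_5 from b^2c + ac^2 + bc^2 + ab + b^2 - c^2 + b → ac^2 - bc^2 + ab + b^2 - bc + b
  leading term ac^2: subtract (c^2)·f_3 from ac^2 - bc^2 + ab + b^2 - bc + b → c^3 + ab + b^2 - bc + c^2 + b
  leading term c^3: subtract (c)·g_6 from c^3 + ab + b^2 - bc + c^2 + b → ab + b^2 + b + c
  leading term ab: subtract (-1)·f_1 from ab + b^2 + b + c → 0
  remainder 0.

S(f_2,g_4): leading monomials are coprime, so the S-polynomial reduces to 0 (Buchberger's first criterion).
S(f_3,g_4): leading monomials are coprime, so the S-polynomial reduces to 0 (Buchberger's first criterion).
S(f_1,g_5): lcm = ab^2. S = b^3 + abc - ab + b^2 + ac + bc.
  leading term b^3: subtract (-1)·g_4 from b^3 + abc - ab + b^2 + ac + bc → abc - ab + b^2 + ac + c^2 + b
  leading term abc: subtract (-c)·f_1 from abc - ab + b^2 + ac + c^2 + b → -b^2c - ab + b^2 + ac - bc + b
  leading term b^2c: subtract (c)·g_5 from -b^2c - ab + b^2 + ac - bc + b → -bc^2 - ab + b^2 + ac - c^2 + b
  leading term bc^2: subtract (-b)·g_6 from -bc^2 - ab + b^2 + ac - c^2 + b → -ab + ac + bc - c^2
  leading term ab: subtract (1)·f_1 from -ab + ac + bc - c^2 → b^2 + ac + bc - c^2 + b + c
  leading term b^2: subtract (-1)·g_5 from b^2 + ac + bc - c^2 + b + c → ac - bc - c^2 - c
  leading term ac: subtract (c)·f_3 from ac - bc - c^2 - c → 0
  remainder 0.

S(f_2,g_5): leading monomials are coprime, so the S-polynomial reduces to 0 (Buchberger's first criterion).
S(f_3,g_5): leading monomials are coprime, so the S-polynomial reduces to 0 (Buchberger's first criterion).
S(g_4,g_5): lcm = b^3. S = b^2c - b^2 - bc - c^2 - b.
  leading term b^2c: subtract (-c)·g_5 from b^2c - b^2 - bc - c^2 - b → bc^2 - b^2 + bc - b
  leading term bc^2: subtract (b)·g_6 from bc^2 - b^2 + bc - b → 0
  remainder 0.

S(f_1,g_6): leading monomials are coprime, so the S-polynomial reduces to 0 (Buchberger's first criterion).
S(f_2,g_6): leading monomials are coprime, so the S-polynomial reduces to 0 (Buchberger's first criterion).
S(f_3,g_6): leading monomials are coprime, so the S-polynomial reduces to 0 (Buchberger's first criterion).
S(g_4,g_6): leading monomials are coprime, so the S-polynomial reduces to 0 (Buchberger's first criterion).
S(g_5,g_6): leading monomials are coprime, so the S-polynomial reduces to 0 (Buchberger's first criterion).
Every S-polynomial of the final basis reduces to 0, so we have a Gröbner basis.
Inter-reduce: drop elements whose leading term is divisible by another's, tail-reduce, and make monic.

G = {b^2 - bc + b - c, c^2 - b + c - 1, a - b - c - 1}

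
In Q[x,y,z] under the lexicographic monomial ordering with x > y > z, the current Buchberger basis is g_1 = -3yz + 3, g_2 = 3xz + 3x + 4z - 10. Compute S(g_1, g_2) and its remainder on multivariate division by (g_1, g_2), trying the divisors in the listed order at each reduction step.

S(g_1, g_2) = -xy - x - \tfrac{4}{3}yz + \tfrac{10}{3}y; remainder on division = -xy - x + \tfrac{10}{3}y - \tfrac{4}{3}.

lcm(LM(g_1), LM(g_2)) = xyz.
S = (lcm/LT(g_1))·g_1 − (lcm/LT(g_2))·g_2 = -xy - x - \tfrac{4}{3}yz + \tfrac{10}{3}y.
Reduce S modulo (g_1, g_2) in that order:
  leading term xy: no divisor's leading term divides it; move -xy to the remainder.
  leading term x: no divisor's leading term divides it; move -x to the remainder.
  leading term yz: subtract (\tfrac{4}{9})·g_1 from -\tfrac{4}{3}yz + \tfrac{10}{3}y → \tfrac{10}{3}y - \tfrac{4}{3}
  leading term y: no divisor's leading term divides it; move \tfrac{10}{3}y to the remainder.
  leading term 1: no divisor's leading term divides it; move -\tfrac{4}{3} to the remainder.
The remainder -xy - x + \tfrac{10}{3}y - \tfrac{4}{3} is nonzero, so it would be added as the next basis element.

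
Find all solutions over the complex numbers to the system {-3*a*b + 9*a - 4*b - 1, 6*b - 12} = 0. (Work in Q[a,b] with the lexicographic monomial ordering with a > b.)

Compute a lex Gröbner basis by Buchberger's algorithm.
f_1 = -3*a*b + 9*a - 4*b - 1, LT = a*b.
f_2 = 6*b - 12, LT = b.

S(f_1,f_2): lcm = a*b. S = -a + 4/3*b + 1/3.
  reduce S modulo (f_1, f_2):
  remainder -a + 3 ≠ 0; add h_3 = -a + 3 to the basis.

The other S-polynomials (S(f_1,h_3), S(f_2,h_3)) all reduce to 0 modulo the current basis, so we have a Gröbner basis.
Inter-reduce: drop elements whose leading term is divisible by another's, tail-reduce, and make monic.
Reduced Gröbner basis: {a - 3, b - 2}.

Since the basis is lex-ordered, b - 2 is univariate in b. Its roots are {2}. Back-substituting each root into the other basis elements fixes the other coordinates.
  b = 2: the earlier basis element becomes a - 3 = 0, giving a = 3 — point (3, 2).

{(3, 2)}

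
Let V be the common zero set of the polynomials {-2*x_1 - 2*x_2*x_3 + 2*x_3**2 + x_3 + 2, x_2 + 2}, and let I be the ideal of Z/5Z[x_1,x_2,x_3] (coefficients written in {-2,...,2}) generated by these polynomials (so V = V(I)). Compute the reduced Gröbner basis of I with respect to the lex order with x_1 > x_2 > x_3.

G = {x_1 - x_3**2 - 1, x_2 + 2}

The reduced Gröbner basis is the canonical form of the ideal for this ordering.

f_1 = -2*x_1 - 2*x_2*x_3 + 2*x_3**2 + x_3 + 2, LT = x_1.
f_2 = x_2 + 2, LT = x_2.

The S-polynomials (S(f_1,f_2)) all reduce to 0 modulo the current basis, so we have a Gröbner basis.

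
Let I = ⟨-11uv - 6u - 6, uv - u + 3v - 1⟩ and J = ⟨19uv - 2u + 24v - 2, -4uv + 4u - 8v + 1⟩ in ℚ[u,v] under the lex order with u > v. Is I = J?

Two ideals are equal iff their reduced Gröbner bases coincide (the reduced basis is unique for a fixed ordering).
Buchberger on the first generating set:
f_1 = -11uv - 6u - 6, LT = uv.
f_2 = uv - u + 3v - 1, LT = uv.

S(f_1,f_2): lcm = uv. S = 17/11u - 3v + 17/11.
  reduce S modulo (f_1, f_2):
  remainder 17/11u - 3v + 17/11 ≠ 0; add g_3 = 17/11u - 3v + 17/11 to the basis.

S(f_1,g_3): lcm = uv. S = 6/11u + 33/17v² - v + 6/11.
  reduce S modulo (f_1, f_2, g_3):
  remainder 33/17v² + 1/17v ≠ 0; add g_4 = 33/17v² + 1/17v to the basis.

The other S-polynomials (S(f_2,g_3), S(f_1,g_4), S(f_2,g_4), S(g_3,g_4)) all reduce to 0 modulo the current basis, so we have a Gröbner basis.
Inter-reduce: drop elements whose leading term is divisible by another's, tail-reduce, and make monic.
Reduced Gröbner basis: {u - 33/17v + 1, v² + 1/33v}.

Buchberger on the second generating set:
h_1 = 19uv - 2u + 24v - 2, LT = uv.
h_2 = -4uv + 4u - 8v + 1, LT = uv.

S(h_1,h_2): lcm = uv. S = 17/19u - 14/19v + 11/76.
  reduce S modulo (h_1, h_2):
  remainder 17/19u - 14/19v + 11/76 ≠ 0; add k_3 = 17/19u - 14/19v + 11/76 to the basis.

S(h_1,k_3): lcm = uv. S = -2/19u + 14/17v² + 1423/1292v - 2/19.
  reduce S modulo (h_1, h_2, k_3):
  remainder 14/17v² + 69/68v - 3/34 ≠ 0; add k_4 = 14/17v² + 69/68v - 3/34 to the basis.

The other S-polynomials (S(h_2,k_3), S(h_1,k_4), S(h_2,k_4), S(k_3,k_4)) all reduce to 0 modulo the current basis, so we have a Gröbner basis.
Inter-reduce: drop elements whose leading term is divisible by another's, tail-reduce, and make monic.
Reduced Gröbner basis: {u - 14/17v + 11/68, v² + 69/56v - 3/28}.

Since the reduced bases disagree, the two ideals are not the same.

No, the ideals differ.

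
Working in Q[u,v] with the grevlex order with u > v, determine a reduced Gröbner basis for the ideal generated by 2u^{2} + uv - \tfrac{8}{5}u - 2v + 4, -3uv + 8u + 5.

f_1 = 2u^{2} + uv - \tfrac{8}{5}u - 2v + 4, LT = u^{2}.
f_2 = -3uv + 8u + 5, LT = uv.

S(f_1,f_2): lcm = u^{2}v. S = \tfrac{1}{2}uv^{2} + \tfrac{8}{3}u^{2} - \tfrac{4}{5}uv - v^{2} + \tfrac{5}{3}u + 2v.
  leading term uv^{2}: subtract (-\tfrac{1}{6}v)·f_2 from \tfrac{1}{2}uv^{2} + \tfrac{8}{3}u^{2} - \tfrac{4}{5}uv - v^{2} + \tfrac{5}{3}u + 2v → \tfrac{8}{3}u^{2} + \tfrac{8}{15}uv - v^{2} + \tfrac{5}{3}u + \tfrac{17}{6}v
  leading term u^{2}: subtract (\tfrac{4}{3})·f_1 from \tfrac{8}{3}u^{2} + \tfrac{8}{15}uv - v^{2} + \tfrac{5}{3}u + \tfrac{17}{6}v → -\tfrac{4}{5}uv - v^{2} + \tfrac{19}{5}u + \tfrac{11}{2}v - \tfrac{16}{3}
  leading term uv: subtract (\tfrac{4}{15})·f_2 from -\tfrac{4}{5}uv - v^{2} + \tfrac{19}{5}u + \tfrac{11}{2}v - \tfrac{16}{3} → -v^{2} + \tfrac{5}{3}u + \tfrac{11}{2}v - \tfrac{20}{3}
  leading term v^{2}: no divisor's leading term divides it; move -v^{2} to the remainder.
  leading term u: no divisor's leading term divides it; move \tfrac{5}{3}u to the remainder.
  leading term v: no divisor's leading term divides it; move \tfrac{11}{2}v to the remainder.
  leading term 1: no divisor's leading term divides it; move -\tfrac{20}{3} to the remainder.
  remainder -v^{2} + \tfrac{5}{3}u + \tfrac{11}{2}v - \tfrac{20}{3} ≠ 0; add g_3 = -v^{2} + \tfrac{5}{3}u + \tfrac{11}{2}v - \tfrac{20}{3} to the basis.

S(f_1,g_3): leading monomials are coprime, so the S-polynomial reduces to 0 (Buchberger's first criterion).
S(f_2,g_3): lcm = uv^{2}. S = \tfrac{5}{3}u^{2} + \tfrac{17}{6}uv - \tfrac{20}{3}u - \tfrac{5}{3}v.
  leading term u^{2}: subtract (\tfrac{5}{6})·f_1 from \tfrac{5}{3}u^{2} + \tfrac{17}{6}uv - \tfrac{20}{3}u - \tfrac{5}{3}v → 2uv - \tfrac{16}{3}u - \tfrac{10}{3}
  leading term uv: subtract (-\tfrac{2}{3})·f_2 from 2uv - \tfrac{16}{3}u - \tfrac{10}{3} → 0
  remainder 0.

Every S-polynomial of the final basis reduces to 0, so we have a Gröbner basis.

G = {u^{2} + \tfrac{8}{15}u - v + \tfrac{17}{6}, uv - \tfrac{8}{3}u - \tfrac{5}{3}, v^{2} - \tfrac{5}{3}u - \tfrac{11}{2}v + \tfrac{20}{3}}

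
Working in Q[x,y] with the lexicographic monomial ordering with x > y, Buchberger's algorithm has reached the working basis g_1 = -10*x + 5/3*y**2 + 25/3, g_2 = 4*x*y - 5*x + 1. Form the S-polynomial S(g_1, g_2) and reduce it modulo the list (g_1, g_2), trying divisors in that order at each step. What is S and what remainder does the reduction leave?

lcm(LM(g_1), LM(g_2)) = x*y.
S = (lcm/LT(g_1))·g_1 − (lcm/LT(g_2))·g_2 = 5/4*x - 1/6*y**3 - 5/6*y - 1/4.
Reduce S modulo (g_1, g_2) in that order:
  leading term x: subtract (-1/8)·g_1 from 5/4*x - 1/6*y**3 - 5/6*y - 1/4 → -1/6*y**3 + 5/24*y**2 - 5/6*y + 19/24
  leading term y**3: no divisor's leading term divides it; move -1/6*y**3 to the remainder.
  leading term y**2: no divisor's leading term divides it; move 5/24*y**2 to the remainder.
  leading term y: no divisor's leading term divides it; move -5/6*y to the remainder.
  leading term 1: no divisor's leading term divides it; move 19/24 to the remainder.
The remainder -1/6*y**3 + 5/24*y**2 - 5/6*y + 19/24 is nonzero, so it would be added as the next basis element.
An S-polynomial is built so that the two leading terms cancel; whether anything survives reduction is exactly the Gröbner-basis criterion.

S(g_1, g_2) = 5/4*x - 1/6*y**3 - 5/6*y - 1/4; remainder on division = -1/6*y**3 + 5/24*y**2 - 5/6*y + 19/24.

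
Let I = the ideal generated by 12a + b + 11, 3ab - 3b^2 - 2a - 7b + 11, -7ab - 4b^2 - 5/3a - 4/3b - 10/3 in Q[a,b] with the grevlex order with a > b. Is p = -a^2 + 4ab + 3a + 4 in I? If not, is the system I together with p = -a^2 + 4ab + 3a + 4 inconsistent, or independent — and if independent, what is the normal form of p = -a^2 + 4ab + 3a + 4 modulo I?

First compute the reduced Gröbner basis of I by Buchberger's algorithm.
f_1 = 12a + b + 11, LT = a.
f_2 = 3ab - 3b^2 - 2a - 7b + 11, LT = ab.
f_3 = -7ab - 4b^2 - 5/3a - 4/3b - 10/3, LT = ab.

S(f_1,f_2): lcm = ab. S = 13/12b^2 + 2/3a + 13/4b - 11/3.
  leading term b^2: no divisor's leading term divides it; move 13/12b^2 to the remainder.
  leading term a: subtract (1/18)·f_1 from 2/3a + 13/4b - 11/3 → 115/36b - 77/18
  leading term b: no divisor's leading term divides it; move 115/36b to the remainder.
  leading term 1: no divisor's leading term divides it; move -77/18 to the remainder.
  remainder 13/12b^2 + 115/36b - 77/18 ≠ 0; add h_4 = 13/12b^2 + 115/36b - 77/18 to the basis.

S(f_1,f_3): lcm = ab. S = -41/84b^2 - 5/21a + 61/84b - 10/21.
  leading term b^2: subtract (-41/91)·h_4 from -41/84b^2 - 5/21a + 61/84b - 10/21 → -5/21a + 3547/1638b - 3937/1638
  leading term a: subtract (-5/252)·f_1 from -5/21a + 3547/1638b - 3937/1638 → 7159/3276b - 7159/3276
  leading term b: no divisor's leading term divides it; move 7159/3276b to the remainder.
  leading term 1: no divisor's leading term divides it; move -7159/3276 to the remainder.
  remainder 7159/3276b - 7159/3276 ≠ 0; add h_5 = 7159/3276b - 7159/3276 to the basis.

S(f_2,f_3): lcm = ab. S = -11/7b^2 - 19/21a - 53/21b + 67/21.
  leading term b^2: subtract (-132/91)·h_4 from -11/7b^2 - 19/21a - 53/21b + 67/21 → -19/21a + 192/91b - 823/273
  leading term a: subtract (-19/252)·f_1 from -19/21a + 192/91b - 823/273 → 7159/3276b - 7159/3276
  leading term b: subtract (1)·h_5 from 7159/3276b - 7159/3276 → 0
  remainder 0.

S(f_1,h_4): leading monomials are coprime, so the S-polynomial reduces to 0 (Buchberger's first criterion).
S(f_2,h_4): lcm = ab^2. S = -b^3 - 47/13ab - 7/3b^2 + 154/39a + 11/3b.
  leading term b^3: subtract (-12/13b)·h_4 from -b^3 - 47/13ab - 7/3b^2 + 154/39a + 11/3b → -47/13ab + 8/13b^2 + 154/39a - 11/39b
  leading term ab: subtract (-47/156b)·f_1 from -47/13ab + 8/13b^2 + 154/39a - 11/39b → 11/12b^2 + 154/39a + 473/156b
  leading term b^2: subtract (11/13)·h_4 from 11/12b^2 + 154/39a + 473/156b → 154/39a + 77/234b + 847/234
  leading term a: subtract (77/234)·f_1 from 154/39a + 77/234b + 847/234 → 0
  remainder 0.

S(f_3,h_4): lcm = ab^2. S = 4/7b^3 - 740/273ab + 4/21b^2 + 154/39a + 10/21b.
  leading term b^3: subtract (48/91b)·h_4 from 4/7b^3 - 740/273ab + 4/21b^2 + 154/39a + 10/21b → -740/273ab - 136/91b^2 + 154/39a + 746/273b
  leading term ab: subtract (-185/819b)·f_1 from -740/273ab - 136/91b^2 + 154/39a + 746/273b → -1039/819b^2 + 154/39a + 4273/819b
  leading term b^2: subtract (-4156/3549)·h_4 from -1039/819b^2 + 154/39a + 4273/819b → 154/39a + 40876/4563b - 22858/4563
  leading term a: subtract (77/234)·f_1 from 154/39a + 40876/4563b - 22858/4563 → 78749/9126b - 78749/9126
  leading term b: subtract (154/39)·h_5 from 78749/9126b - 78749/9126 → 0
  remainder 0.

S(f_1,h_5): leading monomials are coprime, so the S-polynomial reduces to 0 (Buchberger's first criterion).
S(f_2,h_5): lcm = ab. S = -b^2 + 1/3a - 7/3b + 11/3.
  leading term b^2: subtract (-12/13)·h_4 from -b^2 + 1/3a - 7/3b + 11/3 → 1/3a + 8/13b - 11/39
  leading term a: subtract (1/36)·f_1 from 1/3a + 8/13b - 11/39 → 275/468b - 275/468
  leading term b: subtract (1925/7159)·h_5 from 275/468b - 275/468 → 0
  remainder 0.

S(f_3,h_5): lcm = ab. S = 4/7b^2 + 26/21a + 4/21b + 10/21.
  leading term b^2: subtract (48/91)·h_4 from 4/7b^2 + 26/21a + 4/21b + 10/21 → 26/21a - 136/91b + 746/273
  leading term a: subtract (13/126)·f_1 from 26/21a - 136/91b + 746/273 → -2617/1638b + 2617/1638
  leading term b: subtract (-5234/7159)·h_5 from -2617/1638b + 2617/1638 → 0
  remainder 0.

S(h_4,h_5): lcm = b^2. S = 154/39b - 154/39.
  leading term b: subtract (12936/7159)·h_5 from 154/39b - 154/39 → 0
  remainder 0.

Every S-polynomial of the final basis reduces to 0, so we have a Gröbner basis.
Inter-reduce: drop elements whose leading term is divisible by another's, tail-reduce, and make monic.
Reduced Gröbner basis: {a + 1, b - 1}.
Label its elements g_1 = a + 1, g_2 = b - 1.

Reduce p = -a^2 + 4ab + 3a + 4 modulo G:
  leading term a^2: subtract (-a)·g_1 from -a^2 + 4ab + 3a + 4 → 4ab + 4a + 4
  leading term ab: subtract (4b)·g_1 from 4ab + 4a + 4 → 4a - 4b + 4
  leading term a: subtract (4)·g_1 from 4a - 4b + 4 → -4b
  leading term b: subtract (-4)·g_2 from -4b → -4
  leading term 1: no divisor's leading term divides it; move -4 to the remainder.
  normal form = -4.
The normal form is nonzero, so p ∉ I. Since p minus its normal form lies in I, I + (p) = I + (r) where r = -4; decide whether this ideal is the whole ring.
Here r = -4 is a nonzero constant, hence a unit: 1 ∈ I + (p), the Gröbner basis of I + (p) is {1}, and the enlarged system has no common solution — adjoining p is inconsistent.

Adjoining -a^2 + 4ab + 3a + 4 makes the ideal the whole ring: the system is inconsistent.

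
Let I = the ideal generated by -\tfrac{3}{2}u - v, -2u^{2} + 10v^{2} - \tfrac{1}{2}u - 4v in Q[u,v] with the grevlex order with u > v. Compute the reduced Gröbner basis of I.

G = {v^{2} - \tfrac{33}{82}v, u + \tfrac{2}{3}v}

f_1 = -\tfrac{3}{2}u - v, LT = u.
f_2 = -2u^{2} + 10v^{2} - \tfrac{1}{2}u - 4v, LT = u^{2}.

S(f_1,f_2): lcm = u^{2}. S = \tfrac{2}{3}uv + 5v^{2} - \tfrac{1}{4}u - 2v.
  reduce S modulo (f_1, f_2):
  remainder \tfrac{41}{9}v^{2} - \tfrac{11}{6}v ≠ 0; add g_3 = \tfrac{41}{9}v^{2} - \tfrac{11}{6}v to the basis.

The other S-polynomials (S(f_1,g_3), S(f_2,g_3)) all reduce to 0 modulo the current basis, so we have a Gröbner basis.
Inter-reduce: drop elements whose leading term is divisible by another's, tail-reduce, and make monic.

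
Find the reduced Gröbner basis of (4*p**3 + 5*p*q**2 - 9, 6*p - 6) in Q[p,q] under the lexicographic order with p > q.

G = {p - 1, q**2 - 1}

f_1 = 4*p**3 + 5*p*q**2 - 9, LT = p**3.
f_2 = 6*p - 6, LT = p.

S(f_1,f_2): lcm = p**3. S = p**2 + 5/4*p*q**2 - 9/4.
  leading term p**2: subtract (1/6*p)·f_2 from p**2 + 5/4*p*q**2 - 9/4 → 5/4*p*q**2 + p - 9/4
  leading term p*q**2: subtract (5/24*q**2)·f_2 from 5/4*p*q**2 + p - 9/4 → p + 5/4*q**2 - 9/4
  leading term p: subtract (1/6)·f_2 from p + 5/4*q**2 - 9/4 → 5/4*q**2 - 5/4
  leading term q**2: no divisor's leading term divides it; move 5/4*q**2 to the remainder.
  leading term 1: no divisor's leading term divides it; move -5/4 to the remainder.
  remainder 5/4*q**2 - 5/4 ≠ 0; add g_3 = 5/4*q**2 - 5/4 to the basis.

The other S-polynomials (S(f_1,g_3), S(f_2,g_3)) all reduce to 0 modulo the current basis, so we have a Gröbner basis.
Inter-reduce: drop elements whose leading term is divisible by another's, tail-reduce, and make monic.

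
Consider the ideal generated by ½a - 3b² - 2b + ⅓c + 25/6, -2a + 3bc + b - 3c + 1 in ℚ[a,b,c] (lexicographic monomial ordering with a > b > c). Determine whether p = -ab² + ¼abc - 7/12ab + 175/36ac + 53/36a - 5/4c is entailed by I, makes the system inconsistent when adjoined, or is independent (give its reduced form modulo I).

First compute the reduced Gröbner basis of I by Buchberger's algorithm.
f_1 = ½a - 3b² - 2b + ⅓c + 25/6, LT = a.
f_2 = -2a + 3bc + b - 3c + 1, LT = a.

S(f_1,f_2): lcm = a. S = -6b² + 3/2bc - 7/2b - ⅚c + 53/6.
  reduce S modulo (f_1, f_2):
  remainder -6b² + 3/2bc - 7/2b - ⅚c + 53/6 ≠ 0; add h_3 = -6b² + 3/2bc - 7/2b - ⅚c + 53/6 to the basis.

The other S-polynomials (S(f_1,h_3), S(f_2,h_3)) all reduce to 0 modulo the current basis, so we have a Gröbner basis.
Inter-reduce: drop elements whose leading term is divisible by another's, tail-reduce, and make monic.
Reduced Gröbner basis: {a - 3/2bc - ½b + 3/2c - ½, b² - ¼bc + 7/12b + 5/36c - 53/36}.
Label its elements g_1 = a - 3/2bc - ½b + 3/2c - ½, g_2 = b² - ¼bc + 7/12b + 5/36c - 53/36.

Reduce p = -ab² + ¼abc - 7/12ab + 175/36ac + 53/36a - 5/4c modulo G:
  leading term ab²: subtract (-b²)·g_1 from -ab² + ¼abc - 7/12ab + 175/36ac + 53/36a - 5/4c → ¼abc - 7/12ab + 175/36ac + 53/36a - 3/2b³c - ½b³ + 3/2b²c - ½b² - 5/4c
  leading term abc: subtract (¼bc)·g_1 from ¼abc - 7/12ab + 175/36ac + 53/36a - 3/2b³c - ½b³ + 3/2b²c - ½b² - 5/4c → -7/12ab + 175/36ac + 53/36a - 3/2b³c - ½b³ + ⅜b²c² + 13/8b²c - ½b² - ⅜bc² + ⅛bc - 5/4c
  leading term ab: subtract (-7/12b)·g_1 from -7/12ab + 175/36ac + 53/36a - 3/2b³c - ½b³ + ⅜b²c² + 13/8b²c - ½b² - ⅜bc² + ⅛bc - 5/4c → 175/36ac + 53/36a - 3/2b³c - ½b³ + ⅜b²c² + ¾b²c - 19/24b² - ⅜bc² + bc - 7/24b - 5/4c
  leading term ac: subtract (175/36c)·g_1 from 175/36ac + 53/36a - 3/2b³c - ½b³ + ⅜b²c² + ¾b²c - 19/24b² - ⅜bc² + bc - 7/24b - 5/4c → 53/36a - 3/2b³c - ½b³ + ⅜b²c² + ¾b²c - 19/24b² + 83/12bc² + 247/72bc - 7/24b - 175/24c² + 85/72c
  leading term a: subtract (53/36)·g_1 from 53/36a - 3/2b³c - ½b³ + ⅜b²c² + ¾b²c - 19/24b² + 83/12bc² + 247/72bc - 7/24b - 175/24c² + 85/72c → -3/2b³c - ½b³ + ⅜b²c² + ¾b²c - 19/24b² + 83/12bc² + 203/36bc + 4/9b - 175/24c² - 37/36c + 53/72
  leading term b³c: subtract (-3/2bc)·g_2 from -3/2b³c - ½b³ + ⅜b²c² + ¾b²c - 19/24b² + 83/12bc² + 203/36bc + 4/9b - 175/24c² - 37/36c + 53/72 → -½b³ + 13/8b²c - 19/24b² + 57/8bc² + 247/72bc + 4/9b - 175/24c² - 37/36c + 53/72
  leading term b³: subtract (-½b)·g_2 from -½b³ + 13/8b²c - 19/24b² + 57/8bc² + 247/72bc + 4/9b - 175/24c² - 37/36c + 53/72 → 3/2b²c - ½b² + 57/8bc² + 7/2bc - 7/24b - 175/24c² - 37/36c + 53/72
  leading term b²c: subtract (3/2c)·g_2 from 3/2b²c - ½b² + 57/8bc² + 7/2bc - 7/24b - 175/24c² - 37/36c + 53/72 → -½b² + 15/2bc² + 21/8bc - 7/24b - 15/2c² + 85/72c + 53/72
  leading term b²: subtract (-½)·g_2 from -½b² + 15/2bc² + 21/8bc - 7/24b - 15/2c² + 85/72c + 53/72 → 15/2bc² + 5/2bc - 15/2c² + 5/4c
  leading term bc²: no divisor's leading term divides it; move 15/2bc² to the remainder.
  leading term bc: no divisor's leading term divides it; move 5/2bc to the remainder.
  leading term c²: no divisor's leading term divides it; move -15/2c² to the remainder.
  leading term c: no divisor's leading term divides it; move 5/4c to the remainder.
  normal form = 15/2bc² + 5/2bc - 15/2c² + 5/4c.
The normal form is nonzero, so p ∉ I. Since p minus its normal form lies in I, I + (p) = I + (r) where r = 15/2bc² + 5/2bc - 15/2c² + 5/4c; decide whether this ideal is the whole ring.
Run Buchberger on G together with r (pairs among the g_i already reduce to 0 since G is a Gröbner basis):
g_1 = a - 3/2bc - ½b + 3/2c - ½, LT = a.
g_2 = b² - ¼bc + 7/12b + 5/36c - 53/36, LT = b².
r = 15/2bc² + 5/2bc - 15/2c² + 5/4c, LT = bc².

S(g_2,r): lcm = b²c². S = -⅓b²c - ¼bc³ + 19/12bc² - ⅙bc + 5/36c³ - 53/36c².
  reduce S modulo (g_1, g_2, r):
  remainder -½bc - 1/9c³ + 43/216c² - 163/216c ≠ 0; add m_4 = -½bc - 1/9c³ + 43/216c² - 163/216c to the basis.

S(r,m_4): lcm = bc². S = ⅓bc - 2/9c⁴ + 43/108c³ - 271/108c² + ⅙c.
  reduce S modulo (g_1, g_2, r, m_4):
  remainder -2/9c⁴ + 35/108c³ - 385/162c² - 109/324c ≠ 0; add m_5 = -2/9c⁴ + 35/108c³ - 385/162c² - 109/324c to the basis.

The other S-polynomials (S(g_1,g_2), S(g_1,r), S(g_1,m_4), S(g_2,m_4), S(g_1,m_5), S(g_2,m_5), S(r,m_5), S(m_4,m_5)) all reduce to 0 modulo the current basis, so we have a Gröbner basis.
Inter-reduce: drop elements whose leading term is divisible by another's, tail-reduce, and make monic.
Reduced Gröbner basis: {a - ½b + ⅓c³ - 43/72c² + 271/72c - ½, b² + 7/12b + 1/18c³ - 43/432c² + 223/432c - 53/36, bc + 2/9c³ - 43/108c² + 163/108c, c⁴ - 35/24c³ + 385/36c² + 109/72c}.
The reduced Gröbner basis of I + (p) is {a - ½b + ⅓c³ - 43/72c² + 271/72c - ½, b² + 7/12b + 1/18c³ - 43/432c² + 223/432c - 53/36, bc + 2/9c³ - 43/108c² + 163/108c, c⁴ - 35/24c³ + 385/36c² + 109/72c} ≠ {1}, a proper ideal, so the enlarged system stays consistent: p is independent of I, with normal form 15/2bc² + 5/2bc - 15/2c² + 5/4c.

-ab² + ¼abc - 7/12ab + 175/36ac + 53/36a - 5/4c is independent of I; its normal form modulo I is 15/2bc² + 5/2bc - 15/2c² + 5/4c.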